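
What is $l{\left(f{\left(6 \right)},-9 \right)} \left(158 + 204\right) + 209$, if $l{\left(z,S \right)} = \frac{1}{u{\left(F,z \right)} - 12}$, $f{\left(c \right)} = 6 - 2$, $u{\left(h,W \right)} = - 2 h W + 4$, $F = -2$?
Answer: $\frac{1017}{4} \approx 254.25$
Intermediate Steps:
$u{\left(h,W \right)} = 4 - 2 W h$ ($u{\left(h,W \right)} = - 2 W h + 4 = 4 - 2 W h$)
$f{\left(c \right)} = 4$ ($f{\left(c \right)} = 6 - 2 = 4$)
$l{\left(z,S \right)} = \frac{1}{-8 + 4 z}$ ($l{\left(z,S \right)} = \frac{1}{\left(4 - 2 z \left(-2\right)\right) - 12} = \frac{1}{\left(4 + 4 z\right) - 12} = \frac{1}{-8 + 4 z}$)
$l{\left(f{\left(6 \right)},-9 \right)} \left(158 + 204\right) + 209 = \frac{1}{4 \left(-2 + 4\right)} \left(158 + 204\right) + 209 = \frac{1}{4 \cdot 2} \cdot 362 + 209 = \frac{1}{4} \cdot \frac{1}{2} \cdot 362 + 209 = \frac{1}{8} \cdot 362 + 209 = \frac{181}{4} + 209 = \frac{1017}{4}$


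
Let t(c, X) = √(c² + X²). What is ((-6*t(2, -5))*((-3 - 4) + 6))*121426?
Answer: 728556*√29 ≈ 3.9234e+6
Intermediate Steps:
t(c, X) = √(X² + c²)
((-6*t(2, -5))*((-3 - 4) + 6))*121426 = ((-6*√((-5)² + 2²))*((-3 - 4) + 6))*121426 = ((-6*√(25 + 4))*(-7 + 6))*121426 = (-6*√29*(-1))*121426 = (6*√29)*121426 = 728556*√29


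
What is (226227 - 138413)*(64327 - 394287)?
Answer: -28975107440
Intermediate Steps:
(226227 - 138413)*(64327 - 394287) = 87814*(-329960) = -28975107440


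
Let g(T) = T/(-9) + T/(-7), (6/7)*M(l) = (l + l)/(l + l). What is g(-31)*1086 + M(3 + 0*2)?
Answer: 359153/42 ≈ 8551.3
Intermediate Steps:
M(l) = 7/6 (M(l) = 7*((l + l)/(l + l))/6 = 7*((2*l)/((2*l)))/6 = 7*((2*l)*(1/(2*l)))/6 = (7/6)*1 = 7/6)
g(T) = -16*T/63 (g(T) = T*(-1/9) + T*(-1/7) = -T/9 - T/7 = -16*T/63)
g(-31)*1086 + M(3 + 0*2) = -16/63*(-31)*1086 + 7/6 = (496/63)*1086 + 7/6 = 179552/21 + 7/6 = 359153/42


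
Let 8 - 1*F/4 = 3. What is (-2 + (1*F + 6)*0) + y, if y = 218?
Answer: 216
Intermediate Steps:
F = 20 (F = 32 - 4*3 = 32 - 12 = 20)
(-2 + (1*F + 6)*0) + y = (-2 + (1*20 + 6)*0) + 218 = (-2 + (20 + 6)*0) + 218 = (-2 + 26*0) + 218 = (-2 + 0) + 218 = -2 + 218 = 216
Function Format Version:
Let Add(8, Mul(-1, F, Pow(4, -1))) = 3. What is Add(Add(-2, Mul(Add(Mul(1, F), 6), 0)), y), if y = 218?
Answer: 216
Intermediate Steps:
F = 20 (F = Add(32, Mul(-4, 3)) = Add(32, -12) = 20)
Add(Add(-2, Mul(Add(Mul(1, F), 6), 0)), y) = Add(Add(-2, Mul(Add(Mul(1, 20), 6), 0)), 218) = Add(Add(-2, Mul(Add(20, 6), 0)), 218) = Add(Add(-2, Mul(26, 0)), 218) = Add(Add(-2, 0), 218) = Add(-2, 218) = 216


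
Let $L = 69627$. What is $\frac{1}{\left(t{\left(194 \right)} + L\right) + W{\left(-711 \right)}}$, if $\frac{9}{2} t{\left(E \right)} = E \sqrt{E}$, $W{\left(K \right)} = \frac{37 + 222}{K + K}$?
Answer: $\frac{140791274370}{9802119330141521} - \frac{87174288 \sqrt{194}}{9802119330141521} \approx 1.4239 \cdot 10^{-5}$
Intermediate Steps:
$W{\left(K \right)} = \frac{259}{2 K}$
$t{\left(E \right)} = \frac{2 E^{\frac{3}{2}}}{9}$ ($t{\left(E \right)} = \frac{2 E \sqrt{E}}{9} = \frac{2 E^{\frac{3}{2}}}{9}$)
$\frac{1}{\left(t{\left(194 \right)} + L\right) + W{\left(-711 \right)}} = \frac{1}{\left(\frac{2 \cdot 194^{\frac{3}{2}}}{9} + 69627\right) + \frac{259}{2 \left(-711\right)}} = \frac{1}{\left(\frac{2 \cdot 194 \sqrt{194}}{9} + 69627\right) + \frac{259}{2} \left(- \frac{1}{711}\right)} = \frac{1}{\left(\frac{388 \sqrt{194}}{9} + 69627\right) - \frac{259}{1422}} = \frac{1}{\left(69627 + \frac{388 \sqrt{194}}{9}\right) - \frac{259}{1422}} = \frac{1}{\frac{99009335}{1422} + \frac{388 \sqrt{194}}{9}}$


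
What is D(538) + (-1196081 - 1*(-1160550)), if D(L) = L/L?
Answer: -35530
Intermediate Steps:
D(L) = 1
D(538) + (-1196081 - 1*(-1160550)) = 1 + (-1196081 - 1*(-1160550)) = 1 + (-1196081 + 1160550) = 1 - 35531 = -35530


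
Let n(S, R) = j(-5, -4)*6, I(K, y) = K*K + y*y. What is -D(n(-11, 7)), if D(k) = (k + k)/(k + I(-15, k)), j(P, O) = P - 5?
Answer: 8/251 ≈ 0.031873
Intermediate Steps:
j(P, O) = -5 + P
I(K, y) = K² + y²
n(S, R) = -60 (n(S, R) = (-5 - 5)*6 = -10*6 = -60)
D(k) = 2*k/(225 + k + k²) (D(k) = (k + k)/(k + ((-15)² + k²)) = (2*k)/(k + (225 + k²)) = (2*k)/(225 + k + k²) = 2*k/(225 + k + k²))
-D(n(-11, 7)) = -2*(-60)/(225 - 60 + (-60)²) = -2*(-60)/(225 - 60 + 3600) = -2*(-60)/3765 = -1*(-8/251) = 8/251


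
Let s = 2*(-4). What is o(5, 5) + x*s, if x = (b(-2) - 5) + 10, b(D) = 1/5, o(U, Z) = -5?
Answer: -233/5 ≈ -46.600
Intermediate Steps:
b(D) = ⅕
s = -8
x = 26/5 (x = (⅕ - 5) + 10 = -24/5 + 10 = 26/5 ≈ 5.2000)
o(5, 5) + x*s = -5 + (26/5)*(-8) = -5 - 208/5 = -233/5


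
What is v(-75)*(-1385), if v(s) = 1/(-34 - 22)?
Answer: 1385/56 ≈ 24.732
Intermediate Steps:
v(s) = -1/56 (v(s) = 1/(-56) = -1/56)
v(-75)*(-1385) = -1/56*(-1385) = 1385/56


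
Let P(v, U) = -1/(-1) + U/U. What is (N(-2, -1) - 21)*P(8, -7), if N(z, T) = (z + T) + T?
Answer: -50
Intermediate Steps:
P(v, U) = 2 (P(v, U) = -1*(-1) + 1 = 1 + 1 = 2)
N(z, T) = z + 2*T (N(z, T) = (T + z) + T = z + 2*T)
(N(-2, -1) - 21)*P(8, -7) = ((-2 + 2*(-1)) - 21)*2 = ((-2 - 2) - 21)*2 = (-4 - 21)*2 = -25*2 = -50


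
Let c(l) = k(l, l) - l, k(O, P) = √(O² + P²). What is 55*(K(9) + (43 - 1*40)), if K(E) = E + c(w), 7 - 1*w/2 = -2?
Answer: -330 + 990*√2 ≈ 1070.1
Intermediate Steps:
w = 18 (w = 14 - 2*(-2) = 14 + 4 = 18)
c(l) = -l + √2*√(l²) (c(l) = √(l² + l²) - l = √(2*l²) - l = √2*√(l²) - l = -l + √2*√(l²))
K(E) = -18 + E + 18*√2 (K(E) = E + (-1*18 + √2*√(18²)) = E + (-18 + √2*√324) = E + (-18 + √2*18) = E + (-18 + 18*√2) = -18 + E + 18*√2)
55*(K(9) + (43 - 1*40)) = 55*((-18 + 9 + 18*√2) + (43 - 1*40)) = 55*((-9 + 18*√2) + (43 - 40)) = 55*((-9 + 18*√2) + 3) = 55*(-6 + 18*√2) = -330 + 990*√2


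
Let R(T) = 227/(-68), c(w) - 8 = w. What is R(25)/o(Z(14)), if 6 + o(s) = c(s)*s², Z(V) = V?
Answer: -227/292808 ≈ -0.00077525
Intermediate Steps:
c(w) = 8 + w
R(T) = -227/68 (R(T) = 227*(-1/68) = -227/68)
o(s) = -6 + s²*(8 + s) (o(s) = -6 + (8 + s)*s² = -6 + s²*(8 + s))
R(25)/o(Z(14)) = -227/(68*(-6 + 14²*(8 + 14))) = -227/(68*(-6 + 196*22)) = -227/(68*(-6 + 4312)) = -227/68/4306 = -227/68*1/4306 = -227/292808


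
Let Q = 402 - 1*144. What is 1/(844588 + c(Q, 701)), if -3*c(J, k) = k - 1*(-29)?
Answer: 3/2533034 ≈ 1.1844e-6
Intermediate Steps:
Q = 258 (Q = 402 - 144 = 258)
c(J, k) = -29/3 - k/3 (c(J, k) = -(k - 1*(-29))/3 = -(k + 29)/3 = -(29 + k)/3 = -29/3 - k/3)
1/(844588 + c(Q, 701)) = 1/(844588 + (-29/3 - 1/3*701)) = 1/(844588 + (-29/3 - 701/3)) = 1/(844588 - 730/3) = 1/(2533034/3) = 3/2533034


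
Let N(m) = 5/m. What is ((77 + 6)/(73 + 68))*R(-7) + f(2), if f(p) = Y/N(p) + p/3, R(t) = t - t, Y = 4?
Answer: 34/15 ≈ 2.2667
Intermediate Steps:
R(t) = 0
f(p) = 17*p/15 (f(p) = 4/((5/p)) + p/3 = 4*(p/5) + p*(⅓) = 4*p/5 + p/3 = 17*p/15)
((77 + 6)/(73 + 68))*R(-7) + f(2) = ((77 + 6)/(73 + 68))*0 + (17/15)*2 = (83/141)*0 + 34/15 = 0 + 34/15 = 34/15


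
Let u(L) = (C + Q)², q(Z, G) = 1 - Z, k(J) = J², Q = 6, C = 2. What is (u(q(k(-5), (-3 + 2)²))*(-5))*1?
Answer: -320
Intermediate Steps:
u(L) = 64 (u(L) = (2 + 6)² = 8² = 64)
(u(q(k(-5), (-3 + 2)²))*(-5))*1 = (64*(-5))*1 = -320*1 = -320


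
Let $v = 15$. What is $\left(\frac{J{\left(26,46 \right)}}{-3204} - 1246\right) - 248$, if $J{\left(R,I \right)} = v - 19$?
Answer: $- \frac{1196693}{801} \approx -1494.0$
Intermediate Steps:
$J{\left(R,I \right)} = -4$ ($J{\left(R,I \right)} = 15 - 19 = -4$)
$\left(\frac{J{\left(26,46 \right)}}{-3204} - 1246\right) - 248 = \left(- \frac{4}{-3204} - 1246\right) - 248 = \left(\left(-4\right) \left(- \frac{1}{3204}\right) - 1246\right) - 248 = \left(\frac{1}{801} - 1246\right) - 248 = - \frac{998045}{801} - 248 = - \frac{1196693}{801}$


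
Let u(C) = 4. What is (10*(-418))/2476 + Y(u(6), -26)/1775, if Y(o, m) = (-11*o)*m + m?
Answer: -1162833/1098725 ≈ -1.0583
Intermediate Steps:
Y(o, m) = m - 11*m*o (Y(o, m) = -11*m*o + m = m - 11*m*o)
(10*(-418))/2476 + Y(u(6), -26)/1775 = (10*(-418))/2476 - 26*(1 - 11*4)/1775 = -4180*1/2476 - 26*(1 - 44)*(1/1775) = -1045/619 - 26*(-43)*(1/1775) = -1045/619 + 1118*(1/1775) = -1045/619 + 1118/1775 = -1162833/1098725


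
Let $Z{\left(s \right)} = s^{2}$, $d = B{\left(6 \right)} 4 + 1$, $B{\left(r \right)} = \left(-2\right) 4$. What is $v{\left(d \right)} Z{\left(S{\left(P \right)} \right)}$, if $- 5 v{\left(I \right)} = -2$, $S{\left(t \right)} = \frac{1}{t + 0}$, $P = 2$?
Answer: $\frac{1}{10} \approx 0.1$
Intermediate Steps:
$B{\left(r \right)} = -8$
$d = -31$ ($d = \left(-8\right) 4 + 1 = -32 + 1 = -31$)
$S{\left(t \right)} = \frac{1}{t}$
$v{\left(I \right)} = \frac{2}{5}$ ($v{\left(I \right)} = \left(- \frac{1}{5}\right) \left(-2\right) = \frac{2}{5}$)
$v{\left(d \right)} Z{\left(S{\left(P \right)} \right)} = \frac{2 \left(\frac{1}{2}\right)^{2}}{5} = \frac{2}{5 \cdot 4} = \frac{2}{5} \cdot \frac{1}{4} = \frac{1}{10}$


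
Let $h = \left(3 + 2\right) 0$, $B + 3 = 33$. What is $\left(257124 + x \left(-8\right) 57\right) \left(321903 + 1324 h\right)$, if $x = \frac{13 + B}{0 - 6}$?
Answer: $83820965976$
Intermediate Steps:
$B = 30$ ($B = -3 + 33 = 30$)
$h = 0$ ($h = 5 \cdot 0 = 0$)
$x = - \frac{43}{6}$ ($x = \frac{13 + 30}{0 - 6} = \frac{43}{-6} = 43 \left(- \frac{1}{6}\right) = - \frac{43}{6} \approx -7.1667$)
$\left(257124 + x \left(-8\right) 57\right) \left(321903 + 1324 h\right) = \left(257124 + \left(- \frac{43}{6}\right) \left(-8\right) 57\right) \left(321903 + 1324 \cdot 0\right) = \left(257124 + \frac{172}{3} \cdot 57\right) \left(321903 + 0\right) = \left(257124 + 3268\right) 321903 = 260392 \cdot 321903 = 83820965976$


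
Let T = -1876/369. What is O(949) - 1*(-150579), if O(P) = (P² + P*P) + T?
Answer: 720205313/369 ≈ 1.9518e+6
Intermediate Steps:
T = -1876/369 (T = -1876*1/369 = -1876/369 ≈ -5.0840)
O(P) = -1876/369 + 2*P² (O(P) = (P² + P*P) - 1876/369 = (P² + P²) - 1876/369 = 2*P² - 1876/369 = -1876/369 + 2*P²)
O(949) - 1*(-150579) = (-1876/369 + 2*949²) - 1*(-150579) = (-1876/369 + 2*900601) + 150579 = (-1876/369 + 1801202) + 150579 = 664641662/369 + 150579 = 720205313/369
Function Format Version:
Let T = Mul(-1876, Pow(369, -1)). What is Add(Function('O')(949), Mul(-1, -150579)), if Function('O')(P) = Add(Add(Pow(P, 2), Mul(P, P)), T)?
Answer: Rational(720205313, 369) ≈ 1.9518e+6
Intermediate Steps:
T = Rational(-1876, 369) (T = Mul(-1876, Rational(1, 369)) = Rational(-1876, 369) ≈ -5.0840)
Function('O')(P) = Add(Rational(-1876, 369), Mul(2, Pow(P, 2))) (Function('O')(P) = Add(Add(Pow(P, 2), Mul(P, P)), Rational(-1876, 369)) = Add(Add(Pow(P, 2), Pow(P, 2)), Rational(-1876, 369)) = Add(Mul(2, Pow(P, 2)), Rational(-1876, 369)) = Add(Rational(-1876, 369), Mul(2, Pow(P, 2))))
Add(Function('O')(949), Mul(-1, -150579)) = Add(Add(Rational(-1876, 369), Mul(2, Pow(949, 2))), Mul(-1, -150579)) = Add(Add(Rational(-1876, 369), Mul(2, 900601)), 150579) = Add(Add(Rational(-1876, 369), 1801202), 150579) = Add(Rational(664641662, 369), 150579) = Rational(720205313, 369)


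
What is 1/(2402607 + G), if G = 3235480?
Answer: 1/5638087 ≈ 1.7737e-7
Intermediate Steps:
1/(2402607 + G) = 1/(2402607 + 3235480) = 1/5638087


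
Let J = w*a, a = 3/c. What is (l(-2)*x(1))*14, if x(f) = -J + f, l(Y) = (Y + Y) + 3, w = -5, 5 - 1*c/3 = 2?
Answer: -112/3 ≈ -37.333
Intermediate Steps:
c = 9 (c = 15 - 3*2 = 15 - 6 = 9)
a = 1/3 (a = 3/9 = 3*(1/9) = 1/3 ≈ 0.33333)
J = -5/3 (J = -5*1/3 = -5/3 ≈ -1.6667)
l(Y) = 3 + 2*Y (l(Y) = 2*Y + 3 = 3 + 2*Y)
x(f) = 5/3 + f (x(f) = -1*(-5/3) + f = 5/3 + f)
(l(-2)*x(1))*14 = ((3 + 2*(-2))*(5/3 + 1))*14 = ((3 - 4)*(8/3))*14 = -1*8/3*14 = -8/3*14 = -112/3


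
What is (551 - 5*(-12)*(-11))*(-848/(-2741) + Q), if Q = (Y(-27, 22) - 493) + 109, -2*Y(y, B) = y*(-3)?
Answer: 253470017/5482 ≈ 46237.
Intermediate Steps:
Y(y, B) = 3*y/2 (Y(y, B) = -y*(-3)/2 = -(-3)*y/2 = 3*y/2)
Q = -849/2 (Q = ((3/2)*(-27) - 493) + 109 = (-81/2 - 493) + 109 = -1067/2 + 109 = -849/2 ≈ -424.50)
(551 - 5*(-12)*(-11))*(-848/(-2741) + Q) = (551 - 5*(-12)*(-11))*(-848/(-2741) - 849/2) = (551 + 60*(-11))*(-848*(-1/2741) - 849/2) = (551 - 660)*(848/2741 - 849/2) = -109*(-2325413/5482) = 253470017/5482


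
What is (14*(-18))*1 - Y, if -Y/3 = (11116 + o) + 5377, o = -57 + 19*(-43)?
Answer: 46605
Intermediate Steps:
o = -874 (o = -57 - 817 = -874)
Y = -46857 (Y = -3*((11116 - 874) + 5377) = -3*(10242 + 5377) = -3*15619 = -46857)
(14*(-18))*1 - Y = (14*(-18))*1 - 1*(-46857) = -252*1 + 46857 = -252 + 46857 = 46605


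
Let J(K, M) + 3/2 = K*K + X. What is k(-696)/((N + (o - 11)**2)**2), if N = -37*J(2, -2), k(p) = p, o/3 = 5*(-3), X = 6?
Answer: -928/10614483 ≈ -8.7428e-5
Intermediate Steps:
o = -45 (o = 3*(5*(-3)) = 3*(-15) = -45)
J(K, M) = 9/2 + K**2 (J(K, M) = -3/2 + (K*K + 6) = -3/2 + (K**2 + 6) = -3/2 + (6 + K**2) = 9/2 + K**2)
N = -629/2 (N = -37*(9/2 + 2**2) = -37*(9/2 + 4) = -37*17/2 = -629/2 ≈ -314.50)
k(-696)/((N + (o - 11)**2)**2) = -696/(-629/2 + (-45 - 11)**2)**2 = -696/(-629/2 + (-56)**2)**2 = -696/(-629/2 + 3136)**2 = -696/((5643/2)**2) = -696/31843449/4 = -696*4/31843449 = -928/10614483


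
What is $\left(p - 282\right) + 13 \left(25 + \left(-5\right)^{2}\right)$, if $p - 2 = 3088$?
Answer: $3458$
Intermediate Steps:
$p = 3090$ ($p = 2 + 3088 = 3090$)
$\left(p - 282\right) + 13 \left(25 + \left(-5\right)^{2}\right) = \left(3090 - 282\right) + 13 \left(25 + \left(-5\right)^{2}\right) = 2808 + 13 \left(25 + 25\right) = 2808 + 13 \cdot 50 = 2808 + 650 = 3458$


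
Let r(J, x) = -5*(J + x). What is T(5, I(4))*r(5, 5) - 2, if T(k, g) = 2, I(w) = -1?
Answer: -102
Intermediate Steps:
r(J, x) = -5*J - 5*x
T(5, I(4))*r(5, 5) - 2 = 2*(-5*5 - 5*5) - 2 = 2*(-25 - 25) - 2 = 2*(-50) - 2 = -100 - 2 = -102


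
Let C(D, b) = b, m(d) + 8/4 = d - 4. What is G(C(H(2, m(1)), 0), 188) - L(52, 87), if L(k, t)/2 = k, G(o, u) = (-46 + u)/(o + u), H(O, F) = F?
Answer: -9705/94 ≈ -103.24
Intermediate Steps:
m(d) = -6 + d (m(d) = -2 + (d - 4) = -2 + (-4 + d) = -6 + d)
G(o, u) = (-46 + u)/(o + u)
L(k, t) = 2*k
G(C(H(2, m(1)), 0), 188) - L(52, 87) = (-46 + 188)/(0 + 188) - 2*52 = 142/188 - 1*104 = (1/188)*142 - 104 = 71/94 - 104 = -9705/94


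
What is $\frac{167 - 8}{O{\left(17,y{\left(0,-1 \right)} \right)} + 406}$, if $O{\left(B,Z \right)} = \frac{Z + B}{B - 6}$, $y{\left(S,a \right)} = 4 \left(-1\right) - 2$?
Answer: $\frac{159}{407} \approx 0.39066$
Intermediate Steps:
$y{\left(S,a \right)} = -6$ ($y{\left(S,a \right)} = -4 - 2 = -6$)
$O{\left(B,Z \right)} = \frac{B + Z}{-6 + B}$
$\frac{167 - 8}{O{\left(17,y{\left(0,-1 \right)} \right)} + 406} = \frac{167 - 8}{\frac{17 - 6}{-6 + 17} + 406} = \frac{159}{\frac{1}{11} \cdot 11 + 406} = \frac{159}{1 + 406} = \frac{159}{407}$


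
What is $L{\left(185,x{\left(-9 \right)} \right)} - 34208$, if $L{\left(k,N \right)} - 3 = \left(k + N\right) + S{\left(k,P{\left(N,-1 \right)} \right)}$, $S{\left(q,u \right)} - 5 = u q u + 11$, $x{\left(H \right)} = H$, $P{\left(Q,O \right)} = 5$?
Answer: $-29388$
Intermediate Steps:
$S{\left(q,u \right)} = 16 + q u^{2}$ ($S{\left(q,u \right)} = 5 + \left(u q u + 11\right) = 5 + \left(q u u + 11\right) = 5 + \left(q u^{2} + 11\right) = 5 + \left(11 + q u^{2}\right) = 16 + q u^{2}$)
$L{\left(k,N \right)} = 19 + N + 26 k$ ($L{\left(k,N \right)} = 3 + \left(\left(k + N\right) + \left(16 + k 5^{2}\right)\right) = 3 + \left(\left(N + k\right) + \left(16 + k 25\right)\right) = 3 + \left(\left(N + k\right) + \left(16 + 25 k\right)\right) = 3 + \left(16 + N + 26 k\right) = 19 + N + 26 k$)
$L{\left(185,x{\left(-9 \right)} \right)} - 34208 = \left(19 - 9 + 26 \cdot 185\right) - 34208 = \left(19 - 9 + 4810\right) - 34208 = 4820 - 34208 = -29388$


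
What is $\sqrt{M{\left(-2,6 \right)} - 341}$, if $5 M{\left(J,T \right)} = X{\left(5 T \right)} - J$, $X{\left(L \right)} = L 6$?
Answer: $\frac{i \sqrt{7615}}{5} \approx 17.453 i$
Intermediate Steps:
$X{\left(L \right)} = 6 L$
$M{\left(J,T \right)} = 6 T - \frac{J}{5}$ ($M{\left(J,T \right)} = \frac{6 \cdot 5 T - J}{5} = \frac{30 T - J}{5} = \frac{- J + 30 T}{5} = 6 T - \frac{J}{5}$)
$\sqrt{M{\left(-2,6 \right)} - 341} = \sqrt{\left(6 \cdot 6 - - \frac{2}{5}\right) - 341} = \sqrt{\left(36 + \frac{2}{5}\right) - 341} = \sqrt{\frac{182}{5} - 341} = \sqrt{- \frac{1523}{5}} = \frac{i \sqrt{7615}}{5}$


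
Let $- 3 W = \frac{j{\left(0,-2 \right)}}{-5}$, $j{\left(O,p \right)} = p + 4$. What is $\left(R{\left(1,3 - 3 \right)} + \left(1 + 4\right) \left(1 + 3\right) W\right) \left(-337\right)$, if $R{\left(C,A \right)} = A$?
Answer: $- \frac{2696}{3} \approx -898.67$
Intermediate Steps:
$j{\left(O,p \right)} = 4 + p$
$W = \frac{2}{15}$ ($W = - \frac{\left(4 - 2\right) \frac{1}{-5}}{3} = - \frac{2 \left(- \frac{1}{5}\right)}{3} = \left(- \frac{1}{3}\right) \left(- \frac{2}{5}\right) = \frac{2}{15} \approx 0.13333$)
$\left(R{\left(1,3 - 3 \right)} + \left(1 + 4\right) \left(1 + 3\right) W\right) \left(-337\right) = \left(\left(3 - 3\right) + \left(1 + 4\right) \left(1 + 3\right) \frac{2}{15}\right) \left(-337\right) = \left(0 + 5 \cdot 4 \cdot \frac{2}{15}\right) \left(-337\right) = \left(0 + 20 \cdot \frac{2}{15}\right) \left(-337\right) = \left(0 + \frac{8}{3}\right) \left(-337\right) = \frac{8}{3} \left(-337\right) = - \frac{2696}{3}$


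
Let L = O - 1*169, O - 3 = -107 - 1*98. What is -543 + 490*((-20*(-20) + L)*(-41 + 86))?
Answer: 638907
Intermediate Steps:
O = -202 (O = 3 + (-107 - 1*98) = 3 + (-107 - 98) = 3 - 205 = -202)
L = -371 (L = -202 - 1*169 = -202 - 169 = -371)
-543 + 490*((-20*(-20) + L)*(-41 + 86)) = -543 + 490*((-20*(-20) - 371)*(-41 + 86)) = -543 + 490*((400 - 371)*45) = -543 + 490*(29*45) = -543 + 490*1305 = -543 + 639450 = 638907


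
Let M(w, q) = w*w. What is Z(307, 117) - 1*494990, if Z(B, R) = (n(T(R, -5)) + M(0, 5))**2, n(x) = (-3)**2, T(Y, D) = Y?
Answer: -494909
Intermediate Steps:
n(x) = 9
M(w, q) = w**2
Z(B, R) = 81 (Z(B, R) = (9 + 0**2)**2 = (9 + 0)**2 = 9**2 = 81)
Z(307, 117) - 1*494990 = 81 - 1*494990 = 81 - 494990 = -494909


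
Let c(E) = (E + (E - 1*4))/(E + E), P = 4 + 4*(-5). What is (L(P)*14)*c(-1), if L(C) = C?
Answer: -672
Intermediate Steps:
P = -16 (P = 4 - 20 = -16)
c(E) = (-4 + 2*E)/(2*E) (c(E) = (E + (E - 4))/((2*E)) = (E + (-4 + E))*(1/(2*E)) = (-4 + 2*E)*(1/(2*E)) = (-4 + 2*E)/(2*E))
(L(P)*14)*c(-1) = (-16*14)*((-2 - 1)/(-1)) = -(-224)*(-3) = -224*3 = -672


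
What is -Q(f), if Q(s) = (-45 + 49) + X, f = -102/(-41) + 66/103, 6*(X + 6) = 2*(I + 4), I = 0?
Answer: ⅔ ≈ 0.66667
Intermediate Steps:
X = -14/3 (X = -6 + (2*(0 + 4))/6 = -6 + (2*4)/6 = -6 + (⅙)*8 = -6 + 4/3 = -14/3 ≈ -4.6667)
f = 13212/4223 (f = -102*(-1/41) + 66*(1/103) = 102/41 + 66/103 = 13212/4223 ≈ 3.1286)
Q(s) = -⅔ (Q(s) = (-45 + 49) - 14/3 = 4 - 14/3 = -⅔)
-Q(f) = -1*(-⅔) = ⅔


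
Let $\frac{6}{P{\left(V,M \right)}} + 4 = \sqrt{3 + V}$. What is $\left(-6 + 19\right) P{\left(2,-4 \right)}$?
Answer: $- \frac{312}{11} - \frac{78 \sqrt{5}}{11} \approx -44.219$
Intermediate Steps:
$P{\left(V,M \right)} = \frac{6}{-4 + \sqrt{3 + V}}$
$\left(-6 + 19\right) P{\left(2,-4 \right)} = \left(-6 + 19\right) \frac{6}{-4 + \sqrt{3 + 2}} = 13 \frac{6}{-4 + \sqrt{5}} = \frac{78}{-4 + \sqrt{5}}$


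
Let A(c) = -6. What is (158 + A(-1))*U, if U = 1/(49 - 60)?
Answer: -152/11 ≈ -13.818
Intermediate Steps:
U = -1/11 (U = 1/(-11) = -1/11 ≈ -0.090909)
(158 + A(-1))*U = (158 - 6)*(-1/11) = 152*(-1/11) = -152/11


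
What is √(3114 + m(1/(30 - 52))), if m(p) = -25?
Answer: √3089 ≈ 55.579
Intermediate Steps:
√(3114 + m(1/(30 - 52))) = √(3114 - 25) = √3089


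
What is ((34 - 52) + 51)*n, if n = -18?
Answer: -594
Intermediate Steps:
((34 - 52) + 51)*n = ((34 - 52) + 51)*(-18) = (-18 + 51)*(-18) = 33*(-18) = -594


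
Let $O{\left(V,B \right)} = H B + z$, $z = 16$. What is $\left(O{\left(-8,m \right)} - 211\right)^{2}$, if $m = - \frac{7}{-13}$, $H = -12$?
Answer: $\frac{6859161}{169} \approx 40587.0$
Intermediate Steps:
$m = \frac{7}{13}$ ($m = \left(-7\right) \left(- \frac{1}{13}\right) = \frac{7}{13} \approx 0.53846$)
$O{\left(V,B \right)} = 16 - 12 B$ ($O{\left(V,B \right)} = - 12 B + 16 = 16 - 12 B$)
$\left(O{\left(-8,m \right)} - 211\right)^{2} = \left(\left(16 - \frac{84}{13}\right) - 211\right)^{2} = \left(\frac{124}{13} - 211\right)^{2} = \left(- \frac{2619}{13}\right)^{2} = \frac{6859161}{169}$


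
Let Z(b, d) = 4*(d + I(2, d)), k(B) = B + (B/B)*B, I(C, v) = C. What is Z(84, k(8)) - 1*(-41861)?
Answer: 41933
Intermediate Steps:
k(B) = 2*B (k(B) = B + 1*B = B + B = 2*B)
Z(b, d) = 8 + 4*d (Z(b, d) = 4*(d + 2) = 4*(2 + d) = 8 + 4*d)
Z(84, k(8)) - 1*(-41861) = (8 + 4*(2*8)) - 1*(-41861) = (8 + 4*16) + 41861 = (8 + 64) + 41861 = 72 + 41861 = 41933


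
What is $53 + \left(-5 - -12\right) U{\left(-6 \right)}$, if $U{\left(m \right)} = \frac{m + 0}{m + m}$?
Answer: $\frac{113}{2} \approx 56.5$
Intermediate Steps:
$U{\left(m \right)} = \frac{1}{2}$ ($U{\left(m \right)} = \frac{m}{2 m} = m \frac{1}{2 m} = \frac{1}{2}$)
$53 + \left(-5 - -12\right) U{\left(-6 \right)} = 53 + \left(-5 - -12\right) \frac{1}{2} = 53 + \left(-5 + 12\right) \frac{1}{2} = 53 + 7 \cdot \frac{1}{2} = 53 + \frac{7}{2} = \frac{113}{2}$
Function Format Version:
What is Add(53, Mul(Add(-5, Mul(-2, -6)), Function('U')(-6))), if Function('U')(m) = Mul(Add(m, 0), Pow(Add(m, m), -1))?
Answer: Rational(113, 2) ≈ 56.500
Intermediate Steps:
Function('U')(m) = Rational(1, 2) (Function('U')(m) = Mul(m, Pow(Mul(2, m), -1)) = Mul(m, Mul(Rational(1, 2), Pow(m, -1))) = Rational(1, 2))
Add(53, Mul(Add(-5, Mul(-2, -6)), Function('U')(-6))) = Add(53, Mul(Add(-5, Mul(-2, -6)), Rational(1, 2))) = Add(53, Mul(Add(-5, 12), Rational(1, 2))) = Add(53, Mul(7, Rational(1, 2))) = Add(53, Rational(7, 2)) = Rational(113, 2)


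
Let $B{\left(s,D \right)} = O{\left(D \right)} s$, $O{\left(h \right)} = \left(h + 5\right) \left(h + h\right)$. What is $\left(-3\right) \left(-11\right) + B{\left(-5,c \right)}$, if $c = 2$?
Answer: $-107$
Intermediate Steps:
$O{\left(h \right)} = 2 h \left(5 + h\right)$ ($O{\left(h \right)} = \left(5 + h\right) 2 h = 2 h \left(5 + h\right)$)
$B{\left(s,D \right)} = 2 D s \left(5 + D\right)$ ($B{\left(s,D \right)} = 2 D \left(5 + D\right) s = 2 D s \left(5 + D\right)$)
$\left(-3\right) \left(-11\right) + B{\left(-5,c \right)} = \left(-3\right) \left(-11\right) + 2 \cdot 2 \left(-5\right) \left(5 + 2\right) = 33 + 2 \cdot 2 \left(-5\right) 7 = 33 - 140 = -107$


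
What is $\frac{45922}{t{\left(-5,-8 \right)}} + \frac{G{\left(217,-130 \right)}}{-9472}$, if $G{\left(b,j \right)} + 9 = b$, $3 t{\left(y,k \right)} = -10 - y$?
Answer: $- \frac{81557537}{2960} \approx -27553.0$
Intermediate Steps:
$t{\left(y,k \right)} = - \frac{10}{3} - \frac{y}{3}$ ($t{\left(y,k \right)} = \frac{-10 - y}{3} = - \frac{10}{3} - \frac{y}{3}$)
$G{\left(b,j \right)} = -9 + b$
$\frac{45922}{t{\left(-5,-8 \right)}} + \frac{G{\left(217,-130 \right)}}{-9472} = \frac{45922}{- \frac{10}{3} - - \frac{5}{3}} + \frac{-9 + 217}{-9472} = \frac{45922}{- \frac{10}{3} + \frac{5}{3}} + 208 \left(- \frac{1}{9472}\right) = \frac{45922}{- \frac{5}{3}} - \frac{13}{592} = 45922 \left(- \frac{3}{5}\right) - \frac{13}{592} = - \frac{137766}{5} - \frac{13}{592} = - \frac{81557537}{2960}$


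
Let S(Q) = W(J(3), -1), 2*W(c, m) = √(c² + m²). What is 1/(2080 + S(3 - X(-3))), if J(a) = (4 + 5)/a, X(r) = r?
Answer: 832/1730559 - √10/8652795 ≈ 0.00048040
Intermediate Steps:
J(a) = 9/a
W(c, m) = √(c² + m²)/2
S(Q) = √10/2 (S(Q) = √((9/3)² + (-1)²)/2 = √((9*(⅓))² + 1)/2 = √(3² + 1)/2 = √(9 + 1)/2 = √10/2)
1/(2080 + S(3 - X(-3))) = 1/(2080 + √10/2)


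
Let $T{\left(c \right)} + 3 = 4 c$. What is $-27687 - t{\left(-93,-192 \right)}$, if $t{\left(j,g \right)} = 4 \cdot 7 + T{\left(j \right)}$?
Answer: $-27340$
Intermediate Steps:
$T{\left(c \right)} = -3 + 4 c$
$t{\left(j,g \right)} = 25 + 4 j$ ($t{\left(j,g \right)} = 4 \cdot 7 + \left(-3 + 4 j\right) = 28 + \left(-3 + 4 j\right) = 25 + 4 j$)
$-27687 - t{\left(-93,-192 \right)} = -27687 - \left(25 + 4 \left(-93\right)\right) = -27687 - \left(25 - 372\right) = -27687 - -347 = -27687 + 347 = -27340$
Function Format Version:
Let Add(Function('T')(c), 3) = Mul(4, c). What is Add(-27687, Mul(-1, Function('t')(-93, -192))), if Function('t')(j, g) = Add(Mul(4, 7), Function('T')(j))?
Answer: -27340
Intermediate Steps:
Function('T')(c) = Add(-3, Mul(4, c))
Function('t')(j, g) = Add(25, Mul(4, j)) (Function('t')(j, g) = Add(Mul(4, 7), Add(-3, Mul(4, j))) = Add(28, Add(-3, Mul(4, j))) = Add(25, Mul(4, j)))
Add(-27687, Mul(-1, Function('t')(-93, -192))) = Add(-27687, Mul(-1, Add(25, Mul(4, -93)))) = Add(-27687, Mul(-1, Add(25, -372))) = Add(-27687, Mul(-1, -347)) = Add(-27687, 347) = -27340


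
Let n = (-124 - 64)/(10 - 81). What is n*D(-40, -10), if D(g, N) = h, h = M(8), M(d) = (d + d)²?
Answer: 48128/71 ≈ 677.86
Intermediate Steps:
M(d) = 4*d² (M(d) = (2*d)² = 4*d²)
h = 256 (h = 4*8² = 4*64 = 256)
D(g, N) = 256
n = 188/71 (n = -188/(-71) = -188*(-1/71) = 188/71 ≈ 2.6479)
n*D(-40, -10) = (188/71)*256 = 48128/71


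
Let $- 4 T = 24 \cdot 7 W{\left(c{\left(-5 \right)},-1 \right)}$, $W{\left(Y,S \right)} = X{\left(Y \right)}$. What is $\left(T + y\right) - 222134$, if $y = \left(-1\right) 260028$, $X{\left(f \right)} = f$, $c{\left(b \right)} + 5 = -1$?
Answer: $-481910$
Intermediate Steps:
$c{\left(b \right)} = -6$ ($c{\left(b \right)} = -5 - 1 = -6$)
$W{\left(Y,S \right)} = Y$
$y = -260028$
$T = 252$ ($T = - \frac{24 \cdot 7 \left(-6\right)}{4} = - \frac{168 \left(-6\right)}{4} = \left(- \frac{1}{4}\right) \left(-1008\right) = 252$)
$\left(T + y\right) - 222134 = \left(252 - 260028\right) - 222134 = -259776 - 222134 = -481910$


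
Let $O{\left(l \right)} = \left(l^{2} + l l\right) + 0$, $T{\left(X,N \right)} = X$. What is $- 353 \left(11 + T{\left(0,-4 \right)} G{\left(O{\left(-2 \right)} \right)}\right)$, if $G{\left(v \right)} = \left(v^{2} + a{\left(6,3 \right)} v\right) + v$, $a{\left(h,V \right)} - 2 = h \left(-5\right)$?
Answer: $-3883$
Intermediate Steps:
$a{\left(h,V \right)} = 2 - 5 h$ ($a{\left(h,V \right)} = 2 + h \left(-5\right) = 2 - 5 h$)
$O{\left(l \right)} = 2 l^{2}$ ($O{\left(l \right)} = \left(l^{2} + l^{2}\right) + 0 = 2 l^{2} + 0 = 2 l^{2}$)
$G{\left(v \right)} = v^{2} - 27 v$ ($G{\left(v \right)} = \left(v^{2} + \left(2 - 30\right) v\right) + v = \left(v^{2} - 28 v\right) + v = v^{2} - 27 v$)
$- 353 \left(11 + T{\left(0,-4 \right)} G{\left(O{\left(-2 \right)} \right)}\right) = - 353 \left(11 + 0 \cdot 2 \left(-2\right)^{2} \left(-27 + 2 \left(-2\right)^{2}\right)\right) = - 353 \left(11 + 0 \cdot 2 \cdot 4 \left(-27 + 2 \cdot 4\right)\right) = - 353 \left(11 + 0 \cdot 8 \left(-27 + 8\right)\right) = - 353 \left(11 + 0 \cdot 8 \left(-19\right)\right) = - 353 \left(11 + 0 \left(-152\right)\right) = - 353 \left(11 + 0\right) = \left(-353\right) 11 = -3883$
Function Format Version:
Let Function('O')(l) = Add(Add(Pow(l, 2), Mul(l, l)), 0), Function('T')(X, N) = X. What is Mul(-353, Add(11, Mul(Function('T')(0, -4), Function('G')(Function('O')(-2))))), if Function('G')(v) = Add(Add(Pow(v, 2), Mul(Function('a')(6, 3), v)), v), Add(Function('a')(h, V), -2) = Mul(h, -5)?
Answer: -3883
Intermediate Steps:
Function('a')(h, V) = Add(2, Mul(-5, h)) (Function('a')(h, V) = Add(2, Mul(h, -5)) = Add(2, Mul(-5, h)))
Function('O')(l) = Mul(2, Pow(l, 2)) (Function('O')(l) = Add(Add(Pow(l, 2), Pow(l, 2)), 0) = Add(Mul(2, Pow(l, 2)), 0) = Mul(2, Pow(l, 2)))
Function('G')(v) = Add(Pow(v, 2), Mul(-27, v)) (Function('G')(v) = Add(Add(Pow(v, 2), Mul(Add(2, Mul(-5, 6)), v)), v) = Add(Add(Pow(v, 2), Mul(Add(2, -30), v)), v) = Add(Add(Pow(v, 2), Mul(-28, v)), v) = Add(Pow(v, 2), Mul(-27, v)))
Mul(-353, Add(11, Mul(Function('T')(0, -4), Function('G')(Function('O')(-2))))) = Mul(-353, Add(11, Mul(0, Mul(Mul(2, Pow(-2, 2)), Add(-27, Mul(2, Pow(-2, 2))))))) = Mul(-353, Add(11, Mul(0, Mul(Mul(2, 4), Add(-27, Mul(2, 4)))))) = Mul(-353, Add(11, Mul(0, Mul(8, Add(-27, 8))))) = Mul(-353, Add(11, Mul(0, Mul(8, -19)))) = Mul(-353, Add(11, Mul(0, -152))) = Mul(-353, Add(11, 0)) = Mul(-353, 11) = -3883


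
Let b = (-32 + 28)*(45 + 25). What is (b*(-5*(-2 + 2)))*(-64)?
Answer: 0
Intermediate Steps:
b = -280 (b = -4*70 = -280)
(b*(-5*(-2 + 2)))*(-64) = -(-1400)*(-2 + 2)*(-64) = -(-1400)*0*(-64) = -280*0*(-64) = 0*(-64) = 0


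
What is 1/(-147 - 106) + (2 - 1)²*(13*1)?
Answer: 3288/253 ≈ 12.996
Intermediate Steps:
1/(-147 - 106) + (2 - 1)²*(13*1) = 1/(-253) + 1²*13 = -1/253 + 1*13 = -1/253 + 13 = 3288/253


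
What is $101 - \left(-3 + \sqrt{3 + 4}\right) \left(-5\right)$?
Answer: $86 + 5 \sqrt{7} \approx 99.229$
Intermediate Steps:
$101 - \left(-3 + \sqrt{3 + 4}\right) \left(-5\right) = 101 - \left(-3 + \sqrt{7}\right) \left(-5\right) = 101 - \left(15 - 5 \sqrt{7}\right) = 86 + 5 \sqrt{7}$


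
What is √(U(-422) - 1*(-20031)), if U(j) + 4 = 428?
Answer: √20455 ≈ 143.02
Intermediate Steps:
U(j) = 424 (U(j) = -4 + 428 = 424)
√(U(-422) - 1*(-20031)) = √(424 - 1*(-20031)) = √(424 + 20031) = √20455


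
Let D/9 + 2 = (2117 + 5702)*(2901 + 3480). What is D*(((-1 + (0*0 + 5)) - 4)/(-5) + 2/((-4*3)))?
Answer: -149679111/2 ≈ -7.4840e+7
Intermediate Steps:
D = 449037333 (D = -18 + 9*((2117 + 5702)*(2901 + 3480)) = -18 + 9*(7819*6381) = -18 + 9*49893039 = -18 + 449037351 = 449037333)
D*(((-1 + (0*0 + 5)) - 4)/(-5) + 2/((-4*3))) = 449037333*(((-1 + (0*0 + 5)) - 4)/(-5) + 2/((-4*3))) = 449037333*(((-1 + (0 + 5)) - 4)*(-⅕) + 2/(-12)) = 449037333*(((-1 + 5) - 4)*(-⅕) + 2*(-1/12)) = 449037333*((4 - 4)*(-⅕) - ⅙) = 449037333*(0*(-⅕) - ⅙) = 449037333*(0 - ⅙) = 449037333*(-⅙) = -149679111/2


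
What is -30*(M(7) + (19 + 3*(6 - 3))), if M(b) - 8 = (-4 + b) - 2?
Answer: -1110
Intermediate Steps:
M(b) = 2 + b (M(b) = 8 + ((-4 + b) - 2) = 8 + (-6 + b) = 2 + b)
-30*(M(7) + (19 + 3*(6 - 3))) = -30*((2 + 7) + (19 + 3*(6 - 3))) = -30*(9 + (19 + 3*3)) = -30*(9 + (19 + 9)) = -30*(9 + 28) = -30*37 = -1110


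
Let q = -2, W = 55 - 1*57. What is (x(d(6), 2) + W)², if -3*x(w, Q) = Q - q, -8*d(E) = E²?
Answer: 100/9 ≈ 11.111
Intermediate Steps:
W = -2 (W = 55 - 57 = -2)
d(E) = -E²/8
x(w, Q) = -⅔ - Q/3 (x(w, Q) = -(Q - 1*(-2))/3 = -(Q + 2)/3 = -(2 + Q)/3 = -⅔ - Q/3)
(x(d(6), 2) + W)² = ((-⅔ - ⅓*2) - 2)² = ((-⅔ - ⅔) - 2)² = (-4/3 - 2)² = (-10/3)² = 100/9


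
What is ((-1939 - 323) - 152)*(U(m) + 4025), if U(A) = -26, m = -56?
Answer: -9653586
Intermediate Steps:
((-1939 - 323) - 152)*(U(m) + 4025) = ((-1939 - 323) - 152)*(-26 + 4025) = (-2262 - 152)*3999 = -2414*3999 = -9653586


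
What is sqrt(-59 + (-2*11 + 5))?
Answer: 2*I*sqrt(19) ≈ 8.7178*I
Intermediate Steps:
sqrt(-59 + (-2*11 + 5)) = sqrt(-59 + (-22 + 5)) = sqrt(-59 - 17) = sqrt(-76) = 2*I*sqrt(19)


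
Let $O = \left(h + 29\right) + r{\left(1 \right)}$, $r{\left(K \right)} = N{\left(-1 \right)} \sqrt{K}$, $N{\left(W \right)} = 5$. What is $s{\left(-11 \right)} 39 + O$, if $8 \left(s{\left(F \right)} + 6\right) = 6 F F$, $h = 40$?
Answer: $\frac{13517}{4} \approx 3379.3$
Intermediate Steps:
$s{\left(F \right)} = -6 + \frac{3 F^{2}}{4}$ ($s{\left(F \right)} = -6 + \frac{6 F F}{8} = -6 + \frac{6 F^{2}}{8} = -6 + \frac{3 F^{2}}{4}$)
$r{\left(K \right)} = 5 \sqrt{K}$
$O = 74$ ($O = \left(40 + 29\right) + 5 \sqrt{1} = 69 + 5 \cdot 1 = 69 + 5 = 74$)
$s{\left(-11 \right)} 39 + O = \left(-6 + \frac{3 \left(-11\right)^{2}}{4}\right) 39 + 74 = \left(-6 + \frac{3}{4} \cdot 121\right) 39 + 74 = \left(-6 + \frac{363}{4}\right) 39 + 74 = \frac{339}{4} \cdot 39 + 74 = \frac{13221}{4} + 74 = \frac{13517}{4}$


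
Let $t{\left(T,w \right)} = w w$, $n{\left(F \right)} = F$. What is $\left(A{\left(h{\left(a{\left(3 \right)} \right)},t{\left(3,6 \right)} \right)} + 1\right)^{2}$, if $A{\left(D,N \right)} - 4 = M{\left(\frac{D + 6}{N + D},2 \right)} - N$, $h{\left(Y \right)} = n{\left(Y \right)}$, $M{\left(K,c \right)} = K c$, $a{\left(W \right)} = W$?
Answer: $\frac{157609}{169} \approx 932.6$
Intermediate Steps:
$t{\left(T,w \right)} = w^{2}$
$h{\left(Y \right)} = Y$
$A{\left(D,N \right)} = 4 - N + \frac{2 \left(6 + D\right)}{D + N}$ ($A{\left(D,N \right)} = 4 - \left(N - \frac{D + 6}{N + D} 2\right) = 4 - \left(N - \frac{6 + D}{D + N} 2\right) = 4 - \left(N - \frac{2 \left(6 + D\right)}{D + N}\right) = 4 - N + \frac{2 \left(6 + D\right)}{D + N}$)
$\left(A{\left(h{\left(a{\left(3 \right)} \right)},t{\left(3,6 \right)} \right)} + 1\right)^{2} = \left(\frac{12 + 2 \cdot 3 + \left(4 - 6^{2}\right) \left(3 + 6^{2}\right)}{3 + 6^{2}} + 1\right)^{2} = \left(\frac{12 + 6 + \left(4 - 36\right) \left(3 + 36\right)}{3 + 36} + 1\right)^{2} = \left(\frac{12 + 6 + \left(4 - 36\right) 39}{39} + 1\right)^{2} = \left(\frac{12 + 6 - 1248}{39} + 1\right)^{2} = \left(\frac{1}{39} \left(-1230\right) + 1\right)^{2} = \left(- \frac{410}{13} + 1\right)^{2} = \left(- \frac{397}{13}\right)^{2} = \frac{157609}{169}$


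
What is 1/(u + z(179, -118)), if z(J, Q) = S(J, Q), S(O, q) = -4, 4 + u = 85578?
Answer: 1/85570 ≈ 1.1686e-5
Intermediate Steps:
u = 85574 (u = -4 + 85578 = 85574)
z(J, Q) = -4
1/(u + z(179, -118)) = 1/(85574 - 4) = 1/85570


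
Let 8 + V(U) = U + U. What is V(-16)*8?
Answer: -320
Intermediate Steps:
V(U) = -8 + 2*U (V(U) = -8 + (U + U) = -8 + 2*U)
V(-16)*8 = (-8 + 2*(-16))*8 = (-8 - 32)*8 = -40*8 = -320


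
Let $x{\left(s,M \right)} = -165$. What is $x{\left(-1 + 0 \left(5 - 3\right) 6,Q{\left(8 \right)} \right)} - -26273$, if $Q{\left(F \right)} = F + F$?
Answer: $26108$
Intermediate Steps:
$Q{\left(F \right)} = 2 F$
$x{\left(-1 + 0 \left(5 - 3\right) 6,Q{\left(8 \right)} \right)} - -26273 = -165 - -26273 = -165 + 26273 = 26108$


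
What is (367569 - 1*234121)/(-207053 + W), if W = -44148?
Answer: -133448/251201 ≈ -0.53124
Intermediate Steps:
(367569 - 1*234121)/(-207053 + W) = (367569 - 1*234121)/(-207053 - 44148) = (367569 - 234121)/(-251201) = 133448*(-1/251201) = -133448/251201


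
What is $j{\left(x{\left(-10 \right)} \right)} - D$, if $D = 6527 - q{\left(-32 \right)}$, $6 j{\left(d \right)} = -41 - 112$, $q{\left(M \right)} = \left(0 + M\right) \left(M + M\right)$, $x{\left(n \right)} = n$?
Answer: $- \frac{9009}{2} \approx -4504.5$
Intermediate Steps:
$q{\left(M \right)} = 2 M^{2}$ ($q{\left(M \right)} = M 2 M = 2 M^{2}$)
$j{\left(d \right)} = - \frac{51}{2}$ ($j{\left(d \right)} = \frac{-41 - 112}{6} = \frac{1}{6} \left(-153\right) = - \frac{51}{2}$)
$D = 4479$ ($D = 6527 - 2 \left(-32\right)^{2} = 6527 - 2 \cdot 1024 = 6527 - 2048 = 4479$)
$j{\left(x{\left(-10 \right)} \right)} - D = - \frac{51}{2} - 4479 = - \frac{9009}{2}$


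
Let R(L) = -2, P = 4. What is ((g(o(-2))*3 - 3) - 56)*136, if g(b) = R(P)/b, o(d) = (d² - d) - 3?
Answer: -8296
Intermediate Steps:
o(d) = -3 + d² - d
g(b) = -2/b
((g(o(-2))*3 - 3) - 56)*136 = ((-2/(-3 + (-2)² - 1*(-2))*3 - 3) - 56)*136 = ((-2/(-3 + 4 + 2)*3 - 3) - 56)*136 = ((-2/3*3 - 3) - 56)*136 = ((-2*⅓*3 - 3) - 56)*136 = ((-⅔*3 - 3) - 56)*136 = ((-2 - 3) - 56)*136 = (-5 - 56)*136 = -61*136 = -8296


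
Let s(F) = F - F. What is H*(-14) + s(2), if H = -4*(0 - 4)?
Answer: -224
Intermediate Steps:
s(F) = 0
H = 16 (H = -4*(-4) = 16)
H*(-14) + s(2) = 16*(-14) + 0 = -224 + 0 = -224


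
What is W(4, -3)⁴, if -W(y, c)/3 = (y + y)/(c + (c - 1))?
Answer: 331776/2401 ≈ 138.18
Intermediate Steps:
W(y, c) = -6*y/(-1 + 2*c) (W(y, c) = -3*(y + y)/(c + (c - 1)) = -3*2*y/(c + (-1 + c)) = -3*2*y/(-1 + 2*c) = -6*y/(-1 + 2*c))
W(4, -3)⁴ = (-6*4/(-1 + 2*(-3)))⁴ = (-6*4/(-1 - 6))⁴ = (-6*4/(-7))⁴ = (-6*4*(-⅐))⁴ = (24/7)⁴ = 331776/2401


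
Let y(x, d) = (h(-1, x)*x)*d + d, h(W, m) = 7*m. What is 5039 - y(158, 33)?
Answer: -5761678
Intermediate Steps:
y(x, d) = d + 7*d*x² (y(x, d) = ((7*x)*x)*d + d = (7*x²)*d + d = 7*d*x² + d = d + 7*d*x²)
5039 - y(158, 33) = 5039 - 33*(1 + 7*158²) = 5039 - 33*(1 + 7*24964) = 5039 - 33*(1 + 174748) = 5039 - 33*174749 = 5039 - 1*5766717 = 5039 - 5766717 = -5761678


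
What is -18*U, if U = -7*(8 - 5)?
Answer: 378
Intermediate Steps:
U = -21 (U = -7*3 = -21)
-18*U = -18*(-21) = 378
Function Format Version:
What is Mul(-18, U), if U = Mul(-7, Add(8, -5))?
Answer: 378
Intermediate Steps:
U = -21 (U = Mul(-7, 3) = -21)
Mul(-18, U) = Mul(-18, -21) = 378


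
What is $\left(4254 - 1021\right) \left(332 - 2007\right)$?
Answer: $-5415275$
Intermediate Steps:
$\left(4254 - 1021\right) \left(332 - 2007\right) = 3233 \left(-1675\right) = -5415275$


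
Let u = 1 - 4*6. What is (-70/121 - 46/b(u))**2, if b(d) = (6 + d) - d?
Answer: 8958049/131769 ≈ 67.983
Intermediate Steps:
u = -23 (u = 1 - 24 = -23)
b(d) = 6
(-70/121 - 46/b(u))**2 = (-70/121 - 46/6)**2 = (-70*1/121 - 46*1/6)**2 = (-70/121 - 23/3)**2 = (-2993/363)**2 = 8958049/131769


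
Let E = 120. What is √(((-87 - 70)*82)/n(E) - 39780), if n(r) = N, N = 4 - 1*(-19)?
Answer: I*√21339722/23 ≈ 200.85*I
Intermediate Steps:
N = 23 (N = 4 + 19 = 23)
n(r) = 23
√(((-87 - 70)*82)/n(E) - 39780) = √(((-87 - 70)*82)/23 - 39780) = √(-157*82*(1/23) - 39780) = √(-12874*1/23 - 39780) = √(-12874/23 - 39780) = √(-927814/23) = I*√21339722/23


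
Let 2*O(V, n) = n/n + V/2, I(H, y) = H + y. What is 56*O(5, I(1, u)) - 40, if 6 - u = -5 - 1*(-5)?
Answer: 58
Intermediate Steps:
u = 6 (u = 6 - (-5 - 1*(-5)) = 6 - (-5 + 5) = 6 - 1*0 = 6 + 0 = 6)
O(V, n) = ½ + V/4 (O(V, n) = (n/n + V/2)/2 = (1 + V*(½))/2 = (1 + V/2)/2 = ½ + V/4)
56*O(5, I(1, u)) - 40 = 56*(½ + (¼)*5) - 40 = 56*(½ + 5/4) - 40 = 56*(7/4) - 40 = 98 - 40 = 58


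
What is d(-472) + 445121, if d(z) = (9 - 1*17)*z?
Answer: 448897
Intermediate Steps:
d(z) = -8*z (d(z) = (9 - 17)*z = -8*z)
d(-472) + 445121 = -8*(-472) + 445121 = 3776 + 445121 = 448897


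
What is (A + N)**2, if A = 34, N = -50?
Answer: 256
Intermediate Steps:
(A + N)**2 = (34 - 50)**2 = (-16)**2 = 256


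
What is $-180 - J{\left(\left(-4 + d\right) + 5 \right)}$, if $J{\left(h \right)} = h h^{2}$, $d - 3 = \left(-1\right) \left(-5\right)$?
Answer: $-909$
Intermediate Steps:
$d = 8$ ($d = 3 - -5 = 3 + 5 = 8$)
$J{\left(h \right)} = h^{3}$
$-180 - J{\left(\left(-4 + d\right) + 5 \right)} = -180 - \left(\left(-4 + 8\right) + 5\right)^{3} = -180 - \left(4 + 5\right)^{3} = -180 - 9^{3} = -180 - 729 = -909$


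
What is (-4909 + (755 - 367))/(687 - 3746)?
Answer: 4521/3059 ≈ 1.4779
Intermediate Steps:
(-4909 + (755 - 367))/(687 - 3746) = (-4909 + 388)/(-3059) = -4521*(-1/3059) = 4521/3059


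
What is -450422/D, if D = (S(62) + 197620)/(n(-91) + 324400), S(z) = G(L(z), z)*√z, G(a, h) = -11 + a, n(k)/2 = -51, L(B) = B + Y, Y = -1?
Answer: -721663547031518/976337735 + 36517738439*√62/195267547 ≈ -7.3768e+5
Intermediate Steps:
L(B) = -1 + B (L(B) = B - 1 = -1 + B)
n(k) = -102 (n(k) = 2*(-51) = -102)
S(z) = √z*(-12 + z) (S(z) = (-11 + (-1 + z))*√z = (-12 + z)*√z = √z*(-12 + z))
D = 98810/162149 + 25*√62/162149 (D = (√62*(-12 + 62) + 197620)/(-102 + 324400) = (√62*50 + 197620)/324298 = (50*√62 + 197620)*(1/324298) = (197620 + 50*√62)*(1/324298) = 98810/162149 + 25*√62/162149 ≈ 0.61059)
-450422/D = -450422/(98810/162149 + 25*√62/162149)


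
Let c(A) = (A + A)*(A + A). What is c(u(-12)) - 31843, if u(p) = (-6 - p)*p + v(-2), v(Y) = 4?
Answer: -13347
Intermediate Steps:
u(p) = 4 + p*(-6 - p) (u(p) = (-6 - p)*p + 4 = p*(-6 - p) + 4 = 4 + p*(-6 - p))
c(A) = 4*A² (c(A) = (2*A)*(2*A) = 4*A²)
c(u(-12)) - 31843 = 4*(4 - 1*(-12)² - 6*(-12))² - 31843 = 4*(4 - 1*144 + 72)² - 31843 = 4*(4 - 144 + 72)² - 31843 = 4*(-68)² - 31843 = 4*4624 - 31843 = 18496 - 31843 = -13347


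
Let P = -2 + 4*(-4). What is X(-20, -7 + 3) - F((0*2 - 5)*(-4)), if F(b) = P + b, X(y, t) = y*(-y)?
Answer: -402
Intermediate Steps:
P = -18 (P = -2 - 16 = -18)
X(y, t) = -y²
F(b) = -18 + b
X(-20, -7 + 3) - F((0*2 - 5)*(-4)) = -1*(-20)² - (-18 + (0*2 - 5)*(-4)) = -1*400 - (-18 + (0 - 5)*(-4)) = -400 - (-18 - 5*(-4)) = -400 - (-18 + 20) = -400 - 1*2 = -400 - 2 = -402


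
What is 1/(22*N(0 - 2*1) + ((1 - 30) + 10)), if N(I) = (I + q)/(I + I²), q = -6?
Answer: -1/107 ≈ -0.0093458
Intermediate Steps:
N(I) = (-6 + I)/(I + I²) (N(I) = (I - 6)/(I + I²) = (-6 + I)/(I + I²))
1/(22*N(0 - 2*1) + ((1 - 30) + 10)) = 1/(22*((-6 + (0 - 2*1))/((0 - 2*1)*(1 + (0 - 2*1)))) + ((1 - 30) + 10)) = 1/(22*((-6 + (0 - 2))/((0 - 2)*(1 + (0 - 2)))) + (-29 + 10)) = 1/(22*((-6 - 2)/((-2)*(1 - 2))) - 19) = 1/(22*(-½*(-8)/(-1)) - 19) = 1/(22*(-½*(-1)*(-8)) - 19) = 1/(22*(-4) - 19) = 1/(-88 - 19) = 1/(-107) = -1/107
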